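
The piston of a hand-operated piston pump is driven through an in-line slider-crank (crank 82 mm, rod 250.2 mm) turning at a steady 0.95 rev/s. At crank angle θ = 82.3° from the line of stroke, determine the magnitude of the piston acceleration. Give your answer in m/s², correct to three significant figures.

0.582

ω = 2π·0.95 = 5.969 rad/s
x(θ) = r cosθ + √(L² − r² sin²θ); with ω constant, a = ω²·d²x/dθ².
d²x/dθ² = −r cosθ − r²(cos2θ)/√u − r⁴ sin²2θ/(4u^{3/2}),  u = L² − r² sin²θ = 0.0559968 m².
Substituting r = 0.082 m, L = 0.2502 m, θ = 82.3°: d²x/dθ² = +0.016348 m.
a = ω²·d²x/dθ² = (5.969)²·(+0.016348) = +0.58246 m/s²;  |a| = 0.58246 m/s².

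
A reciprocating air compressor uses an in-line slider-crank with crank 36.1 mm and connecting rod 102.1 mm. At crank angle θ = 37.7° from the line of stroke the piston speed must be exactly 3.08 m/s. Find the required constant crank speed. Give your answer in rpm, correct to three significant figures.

1040

For an in-line slider-crank, |v_piston| = rω|sinθ|·[1 + r cosθ/√(L² − r² sin²θ)].
With r = 0.0361 m, L = 0.1021 m, θ = 37.7°: the bracketed kinematic factor |dx/dθ| = 0.028402 m.
ω = v/|dx/dθ| = 3.08/0.028402 = 108.44 rad/s.
N = 60ω/(2π) = 1035.6 rpm.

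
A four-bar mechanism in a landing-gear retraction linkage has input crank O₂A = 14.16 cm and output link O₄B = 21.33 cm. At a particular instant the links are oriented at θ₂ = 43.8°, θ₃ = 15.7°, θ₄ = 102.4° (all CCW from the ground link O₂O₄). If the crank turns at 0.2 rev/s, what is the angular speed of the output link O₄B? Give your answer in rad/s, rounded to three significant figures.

0.394

ω₂ = 1.257 rad/s (from 0.2 rev/s).
Differentiating the loop-closure r₂e^{iθ₂}+r₃e^{iθ₃}=r₁+r₄e^{iθ₄} gives r₂ω₂e^{iθ₂}+r₃ω₃e^{iθ₃}=r₄ω₄e^{iθ₄}.
Eliminating the other unknown: ω₄ = r₂ω₂ sin(θ₂−θ₃) / [r₄ sin(θ₄−θ₃)].
Numerator sine = +0.47101; denominator sine = +0.99834.
Result = 0.1416·1.257·(+0.47101) / (0.2133·(+0.99834)) = +0.39358 rad/s; magnitude 0.39358 rad/s.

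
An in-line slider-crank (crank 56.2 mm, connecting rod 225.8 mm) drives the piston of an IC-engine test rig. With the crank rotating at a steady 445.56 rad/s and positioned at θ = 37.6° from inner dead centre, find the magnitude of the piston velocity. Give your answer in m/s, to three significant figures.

ω = 445.6 rad/s
For an in-line slider-crank, x = r cosθ + √(L² − r² sin²θ), so v = −rω sinθ·[1 + r cosθ/√(L² − r² sin²θ)].
With r = 0.0562 m, L = 0.2258 m, θ = 37.6°: √(L² − r² sin²θ) = 0.22318 m.
v = −0.0562·445.6·0.61015·[1 + 0.0562·0.79229/0.22318] = -18.326 m/s.
|v| = 18.326 m/s.

18.3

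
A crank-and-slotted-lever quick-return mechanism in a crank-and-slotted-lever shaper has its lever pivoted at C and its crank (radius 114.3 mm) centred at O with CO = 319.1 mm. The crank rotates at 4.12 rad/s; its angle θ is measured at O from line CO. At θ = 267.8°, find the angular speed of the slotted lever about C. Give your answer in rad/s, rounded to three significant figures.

0.429

ω = 4.12 rad/s
Crank pin A relative to C: A = (d + r cosθ, r sinθ); lever angle φ = atan2(r sinθ, d + r cosθ).
Differentiating tanφ: φ̇ = rω(d cosθ + r)/(d² + r² + 2dr cosθ).
d² + r² + 2dr cosθ = |CA|² = 0.112089 m²;  d cosθ + r = +0.10205 m.
|ω_lever| = |0.1143·4.12·+0.10205| / 0.112089 = 0.42874 rad/s.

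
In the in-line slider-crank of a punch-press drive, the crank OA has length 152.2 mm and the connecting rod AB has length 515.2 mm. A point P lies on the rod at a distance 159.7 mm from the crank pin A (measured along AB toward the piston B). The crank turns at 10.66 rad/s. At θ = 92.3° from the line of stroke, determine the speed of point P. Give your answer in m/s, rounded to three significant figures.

1.62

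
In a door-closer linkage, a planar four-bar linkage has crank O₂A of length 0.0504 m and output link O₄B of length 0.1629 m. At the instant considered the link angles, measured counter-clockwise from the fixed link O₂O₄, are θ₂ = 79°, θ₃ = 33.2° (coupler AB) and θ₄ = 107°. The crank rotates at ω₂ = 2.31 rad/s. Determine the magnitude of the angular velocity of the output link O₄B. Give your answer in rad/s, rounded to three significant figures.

ω₂ = 2.31 rad/s
Differentiating the loop-closure r₂e^{iθ₂}+r₃e^{iθ₃}=r₁+r₄e^{iθ₄} gives r₂ω₂e^{iθ₂}+r₃ω₃e^{iθ₃}=r₄ω₄e^{iθ₄}.
Eliminating the other unknown: ω₄ = r₂ω₂ sin(θ₂−θ₃) / [r₄ sin(θ₄−θ₃)].
Numerator sine = +0.71691; denominator sine = +0.96029.
Result = 0.0504·2.31·(+0.71691) / (0.1629·(+0.96029)) = +0.53356 rad/s; magnitude 0.53356 rad/s.

0.534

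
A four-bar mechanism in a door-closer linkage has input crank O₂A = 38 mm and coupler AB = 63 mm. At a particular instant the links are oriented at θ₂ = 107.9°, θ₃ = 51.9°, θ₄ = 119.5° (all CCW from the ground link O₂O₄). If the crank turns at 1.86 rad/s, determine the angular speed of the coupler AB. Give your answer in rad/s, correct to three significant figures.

0.244

ω₂ = 1.86 rad/s
Differentiating the loop-closure r₂e^{iθ₂}+r₃e^{iθ₃}=r₁+r₄e^{iθ₄} gives r₂ω₂e^{iθ₂}+r₃ω₃e^{iθ₃}=r₄ω₄e^{iθ₄}.
Eliminating the other unknown: ω₃ = r₂ω₂ sin(θ₄−θ₂) / [r₃ sin(θ₃−θ₄)].
Numerator sine = +0.20108; denominator sine = -0.92455.
Result = 0.038·1.86·(+0.20108) / (0.063·(-0.92455)) = -0.244 rad/s; magnitude 0.244 rad/s.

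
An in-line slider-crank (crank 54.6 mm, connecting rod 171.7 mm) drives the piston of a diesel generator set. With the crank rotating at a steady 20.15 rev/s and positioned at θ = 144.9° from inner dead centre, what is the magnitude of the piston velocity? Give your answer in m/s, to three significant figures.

ω = 2π·20.1 = 126.6 rad/s
For an in-line slider-crank, x = r cosθ + √(L² − r² sin²θ), so v = −rω sinθ·[1 + r cosθ/√(L² − r² sin²θ)].
With r = 0.0546 m, L = 0.1717 m, θ = 144.9°: √(L² − r² sin²θ) = 0.16881 m.
v = −0.0546·126.6·0.57501·[1 + 0.0546·-0.81815/0.16881] = -2.923 m/s.
|v| = 2.923 m/s.

2.92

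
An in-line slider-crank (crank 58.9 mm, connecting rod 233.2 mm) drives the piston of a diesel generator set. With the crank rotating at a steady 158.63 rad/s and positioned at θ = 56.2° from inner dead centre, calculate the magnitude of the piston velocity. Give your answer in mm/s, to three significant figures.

ω = 158.6 rad/s
For an in-line slider-crank, x = r cosθ + √(L² − r² sin²θ), so v = −rω sinθ·[1 + r cosθ/√(L² − r² sin²θ)].
With r = 0.0589 m, L = 0.2332 m, θ = 56.2°: √(L² − r² sin²θ) = 0.22801 m.
v = −0.0589·158.6·0.83098·[1 + 0.0589·0.55630/0.22801] = -8.8799 m/s.
|v| = 8.8799 m/s = 8879.9 mm/s.

8880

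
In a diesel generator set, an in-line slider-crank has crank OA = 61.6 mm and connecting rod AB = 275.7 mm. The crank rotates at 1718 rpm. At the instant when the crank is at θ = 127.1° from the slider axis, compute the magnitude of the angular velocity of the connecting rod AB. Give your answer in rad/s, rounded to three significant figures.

24.6

ω = 179.9 rad/s (converted from 1718 rpm).
The rod makes angle φ with the slider axis where L sinφ = r sinθ; differentiating, L cosφ·φ̇ = r ω cosθ.
L cosφ = √(L² − r² sin²θ) = 0.27129 m.
|ω_rod| = r ω |cosθ| / √(L² − r² sin²θ) = 0.0616·179.9·0.60321/0.27129 = 24.642 rad/s.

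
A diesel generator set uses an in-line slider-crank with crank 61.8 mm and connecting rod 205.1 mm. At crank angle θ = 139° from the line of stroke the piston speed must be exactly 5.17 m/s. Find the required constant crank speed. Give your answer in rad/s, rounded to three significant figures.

For an in-line slider-crank, |v_piston| = rω|sinθ|·[1 + r cosθ/√(L² − r² sin²θ)].
With r = 0.0618 m, L = 0.2051 m, θ = 139°: the bracketed kinematic factor |dx/dθ| = 0.031139 m.
ω = v/|dx/dθ| = 5.17/0.031139 = 166.03 rad/s.

166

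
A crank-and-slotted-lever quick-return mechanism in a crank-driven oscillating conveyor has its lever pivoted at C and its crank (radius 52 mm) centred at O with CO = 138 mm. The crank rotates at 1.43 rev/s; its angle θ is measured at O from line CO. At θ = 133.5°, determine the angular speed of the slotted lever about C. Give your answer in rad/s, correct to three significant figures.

1.69

ω = 8.985 rad/s (from 1.43 rev/s).
Crank pin A relative to C: A = (d + r cosθ, r sinθ); lever angle φ = atan2(r sinθ, d + r cosθ).
Differentiating tanφ: φ̇ = rω(d cosθ + r)/(d² + r² + 2dr cosθ).
d² + r² + 2dr cosθ = |CA|² = 0.0118687 m²;  d cosθ + r = -0.042993 m.
|ω_lever| = |0.052·8.985·-0.042993| / 0.0118687 = 1.6924 rad/s.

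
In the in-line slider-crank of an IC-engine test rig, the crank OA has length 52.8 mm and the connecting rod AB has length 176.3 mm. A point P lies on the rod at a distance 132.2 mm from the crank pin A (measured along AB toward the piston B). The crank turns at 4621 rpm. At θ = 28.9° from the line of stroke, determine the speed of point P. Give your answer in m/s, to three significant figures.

ω = 483.9 rad/s.  Crank-pin speed |V_A| = rω = 25.55 m/s, perpendicular to OA.
Rod angle: sinφ = −(r/L) sinθ ⇒ φ = -8.322°; ω_rod = −rω cosθ/√(L²−r²sin²θ) = -128.23 rad/s.
V_P = V_A + ω_rod × AP, with AP = 0.1322 m along the rod.
Components: V_Px = −rω sinθ − a·ω_rod·sinφ = -14.802 m/s;  V_Py = rω cosθ + a·ω_rod·cosφ = +5.5953 m/s.
|V_P| = √(V_Px² + V_Py²) = 15.824 m/s.

15.8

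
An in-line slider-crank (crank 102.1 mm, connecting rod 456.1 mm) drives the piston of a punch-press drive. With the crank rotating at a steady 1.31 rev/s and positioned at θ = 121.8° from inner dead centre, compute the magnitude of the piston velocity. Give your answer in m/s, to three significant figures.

ω = 2π·1.31 = 8.231 rad/s
For an in-line slider-crank, x = r cosθ + √(L² − r² sin²θ), so v = −rω sinθ·[1 + r cosθ/√(L² − r² sin²θ)].
With r = 0.1021 m, L = 0.4561 m, θ = 121.8°: √(L² − r² sin²θ) = 0.44777 m.
v = −0.1021·8.231·0.84989·[1 + 0.1021·-0.52696/0.44777] = -0.62842 m/s.
|v| = 0.62842 m/s.

0.628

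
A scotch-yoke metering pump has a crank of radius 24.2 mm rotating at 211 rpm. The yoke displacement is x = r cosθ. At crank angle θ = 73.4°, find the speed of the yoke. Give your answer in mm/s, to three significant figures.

512

ω = 22.1 rad/s (from 211 rpm).
x = r cosθ ⇒ ẋ = −rω sinθ.
|v| = rω|sinθ| = 0.0242·22.1·|sin 73.4°| = 0.51243 m/s = 512.43 mm/s.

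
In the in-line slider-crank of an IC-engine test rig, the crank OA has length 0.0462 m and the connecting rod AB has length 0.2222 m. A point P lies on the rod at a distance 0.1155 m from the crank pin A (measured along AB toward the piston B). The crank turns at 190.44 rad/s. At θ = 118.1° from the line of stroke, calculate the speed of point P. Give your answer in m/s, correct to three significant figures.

ω = 190.4 rad/s.  Crank-pin speed |V_A| = rω = 8.7983 m/s, perpendicular to OA.
Rod angle: sinφ = −(r/L) sinθ ⇒ φ = -10.569°; ω_rod = −rω cosθ/√(L²−r²sin²θ) = +18.972 rad/s.
V_P = V_A + ω_rod × AP, with AP = 0.1155 m along the rod.
Components: V_Px = −rω sinθ − a·ω_rod·sinφ = -7.3593 m/s;  V_Py = rω cosθ + a·ω_rod·cosφ = -1.99 m/s.
|V_P| = √(V_Px² + V_Py²) = 7.6236 m/s.

7.62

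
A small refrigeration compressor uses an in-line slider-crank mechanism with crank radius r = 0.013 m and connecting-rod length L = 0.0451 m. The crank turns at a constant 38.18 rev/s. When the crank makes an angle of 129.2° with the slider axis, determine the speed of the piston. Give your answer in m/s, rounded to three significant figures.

ω = 2π·38.2 = 239.9 rad/s
For an in-line slider-crank, x = r cosθ + √(L² − r² sin²θ), so v = −rω sinθ·[1 + r cosθ/√(L² − r² sin²θ)].
With r = 0.013 m, L = 0.0451 m, θ = 129.2°: √(L² − r² sin²θ) = 0.04396 m.
v = −0.013·239.9·0.77494·[1 + 0.013·-0.63203/0.04396] = -1.965 m/s.
|v| = 1.965 m/s.

1.97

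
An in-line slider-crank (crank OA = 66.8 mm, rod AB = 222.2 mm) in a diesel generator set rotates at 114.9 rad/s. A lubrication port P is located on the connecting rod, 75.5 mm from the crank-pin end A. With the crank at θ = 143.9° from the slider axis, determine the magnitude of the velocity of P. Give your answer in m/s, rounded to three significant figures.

5.82

ω = 114.9 rad/s.  Crank-pin speed |V_A| = rω = 7.6753 m/s, perpendicular to OA.
Rod angle: sinφ = −(r/L) sinθ ⇒ φ = -10.203°; ω_rod = −rω cosθ/√(L²−r²sin²θ) = +28.358 rad/s.
V_P = V_A + ω_rod × AP, with AP = 0.0755 m along the rod.
Components: V_Px = −rω sinθ − a·ω_rod·sinφ = -4.143 m/s;  V_Py = rω cosθ + a·ω_rod·cosφ = -4.0944 m/s.
|V_P| = √(V_Px² + V_Py²) = 5.8248 m/s.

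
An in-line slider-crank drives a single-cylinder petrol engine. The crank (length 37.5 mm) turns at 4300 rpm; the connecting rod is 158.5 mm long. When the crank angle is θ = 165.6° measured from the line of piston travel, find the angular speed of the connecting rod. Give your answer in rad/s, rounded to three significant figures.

ω = 450.3 rad/s (converted from 4300 rpm).
The rod makes angle φ with the slider axis where L sinφ = r sinθ; differentiating, L cosφ·φ̇ = r ω cosθ.
L cosφ = √(L² − r² sin²θ) = 0.15823 m.
|ω_rod| = r ω |cosθ| / √(L² − r² sin²θ) = 0.0375·450.3·0.96858/0.15823 = 103.37 rad/s.

103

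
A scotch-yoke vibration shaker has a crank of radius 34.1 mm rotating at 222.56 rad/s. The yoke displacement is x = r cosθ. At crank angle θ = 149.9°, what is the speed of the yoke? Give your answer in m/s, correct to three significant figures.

3.81

ω = 222.6 rad/s
x = r cosθ ⇒ ẋ = −rω sinθ.
|v| = rω|sinθ| = 0.0341·222.6·|sin 149.9°| = 3.8061 m/s.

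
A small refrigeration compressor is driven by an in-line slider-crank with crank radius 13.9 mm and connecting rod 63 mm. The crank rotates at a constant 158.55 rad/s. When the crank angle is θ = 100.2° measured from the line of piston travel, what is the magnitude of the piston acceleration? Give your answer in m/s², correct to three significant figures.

136

ω = 158.6 rad/s
x(θ) = r cosθ + √(L² − r² sin²θ); with ω constant, a = ω²·d²x/dθ².
d²x/dθ² = −r cosθ − r²(cos2θ)/√u − r⁴ sin²2θ/(4u^{3/2}),  u = L² − r² sin²θ = 0.00378185 m².
Substituting r = 0.0139 m, L = 0.063 m, θ = 100.2°: d²x/dθ² = +0.0054013 m.
a = ω²·d²x/dθ² = (158.6)²·(+0.0054013) = +135.78 m/s²;  |a| = 135.78 m/s².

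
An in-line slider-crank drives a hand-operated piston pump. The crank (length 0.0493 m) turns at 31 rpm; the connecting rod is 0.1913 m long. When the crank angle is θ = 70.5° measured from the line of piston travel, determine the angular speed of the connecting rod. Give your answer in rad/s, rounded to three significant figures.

0.288

ω = 3.246 rad/s (converted from 31 rpm).
The rod makes angle φ with the slider axis where L sinφ = r sinθ; differentiating, L cosφ·φ̇ = r ω cosθ.
L cosφ = √(L² − r² sin²θ) = 0.18557 m.
|ω_rod| = r ω |cosθ| / √(L² − r² sin²θ) = 0.0493·3.246·0.33381/0.18557 = 0.28789 rad/s.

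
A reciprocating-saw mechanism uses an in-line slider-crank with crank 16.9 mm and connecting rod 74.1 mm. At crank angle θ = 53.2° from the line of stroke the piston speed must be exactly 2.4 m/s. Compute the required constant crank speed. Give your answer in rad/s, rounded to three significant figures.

156

For an in-line slider-crank, |v_piston| = rω|sinθ|·[1 + r cosθ/√(L² − r² sin²θ)].
With r = 0.0169 m, L = 0.0741 m, θ = 53.2°: the bracketed kinematic factor |dx/dθ| = 0.015413 m.
ω = v/|dx/dθ| = 2.4/0.015413 = 155.72 rad/s.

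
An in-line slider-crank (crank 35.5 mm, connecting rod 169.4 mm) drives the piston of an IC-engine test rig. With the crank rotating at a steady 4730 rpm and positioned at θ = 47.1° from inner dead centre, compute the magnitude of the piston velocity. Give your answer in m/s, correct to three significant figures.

14.7

ω = 2π·4730/60 = 495.3 rad/s
For an in-line slider-crank, x = r cosθ + √(L² − r² sin²θ), so v = −rω sinθ·[1 + r cosθ/√(L² − r² sin²θ)].
With r = 0.0355 m, L = 0.1694 m, θ = 47.1°: √(L² − r² sin²θ) = 0.16739 m.
v = −0.0355·495.3·0.73254·[1 + 0.0355·0.68072/0.16739] = -14.741 m/s.
|v| = 14.741 m/s.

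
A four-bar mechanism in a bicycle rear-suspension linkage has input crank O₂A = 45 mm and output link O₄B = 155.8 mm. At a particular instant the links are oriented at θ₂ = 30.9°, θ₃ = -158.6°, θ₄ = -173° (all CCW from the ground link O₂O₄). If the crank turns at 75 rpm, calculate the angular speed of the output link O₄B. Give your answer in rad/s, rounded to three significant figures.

1.51

ω₂ = 7.854 rad/s (from 75 rpm).
Differentiating the loop-closure r₂e^{iθ₂}+r₃e^{iθ₃}=r₁+r₄e^{iθ₄} gives r₂ω₂e^{iθ₂}+r₃ω₃e^{iθ₃}=r₄ω₄e^{iθ₄}.
Eliminating the other unknown: ω₄ = r₂ω₂ sin(θ₂−θ₃) / [r₄ sin(θ₄−θ₃)].
Numerator sine = -0.16505; denominator sine = -0.24869.
Result = 0.045·7.854·(-0.16505) / (0.1558·(-0.24869)) = +1.5055 rad/s; magnitude 1.5055 rad/s.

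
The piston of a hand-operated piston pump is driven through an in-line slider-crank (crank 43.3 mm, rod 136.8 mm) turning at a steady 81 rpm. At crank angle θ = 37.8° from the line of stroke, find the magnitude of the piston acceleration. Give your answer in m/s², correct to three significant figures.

2.74

ω = 2π·81/60 = 8.482 rad/s
x(θ) = r cosθ + √(L² − r² sin²θ); with ω constant, a = ω²·d²x/dθ².
d²x/dθ² = −r cosθ − r²(cos2θ)/√u − r⁴ sin²2θ/(4u^{3/2}),  u = L² − r² sin²θ = 0.0180099 m².
Substituting r = 0.0433 m, L = 0.1368 m, θ = 37.8°: d²x/dθ² = -0.038029 m.
a = ω²·d²x/dθ² = (8.482)²·(-0.038029) = -2.7362 m/s²;  |a| = 2.7362 m/s².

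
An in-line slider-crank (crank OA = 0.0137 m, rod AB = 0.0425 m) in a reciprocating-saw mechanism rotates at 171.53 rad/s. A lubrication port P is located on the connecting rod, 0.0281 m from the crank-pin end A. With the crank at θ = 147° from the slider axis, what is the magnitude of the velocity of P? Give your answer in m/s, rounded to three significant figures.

1.24

ω = 171.5 rad/s.  Crank-pin speed |V_A| = rω = 2.35 m/s, perpendicular to OA.
Rod angle: sinφ = −(r/L) sinθ ⇒ φ = -10.112°; ω_rod = −rω cosθ/√(L²−r²sin²θ) = +47.104 rad/s.
V_P = V_A + ω_rod × AP, with AP = 0.0281 m along the rod.
Components: V_Px = −rω sinθ − a·ω_rod·sinφ = -1.0475 m/s;  V_Py = rω cosθ + a·ω_rod·cosφ = -0.66777 m/s.
|V_P| = √(V_Px² + V_Py²) = 1.2422 m/s.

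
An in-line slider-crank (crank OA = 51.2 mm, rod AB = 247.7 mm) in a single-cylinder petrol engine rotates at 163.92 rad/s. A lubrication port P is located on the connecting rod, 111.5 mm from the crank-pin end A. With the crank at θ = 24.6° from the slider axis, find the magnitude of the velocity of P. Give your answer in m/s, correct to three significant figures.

5.65

ω = 163.9 rad/s.  Crank-pin speed |V_A| = rω = 8.3927 m/s, perpendicular to OA.
Rod angle: sinφ = −(r/L) sinθ ⇒ φ = -4.936°; ω_rod = −rω cosθ/√(L²−r²sin²θ) = -30.922 rad/s.
V_P = V_A + ω_rod × AP, with AP = 0.1115 m along the rod.
Components: V_Px = −rω sinθ − a·ω_rod·sinφ = -3.7904 m/s;  V_Py = rω cosθ + a·ω_rod·cosφ = +4.1959 m/s.
|V_P| = √(V_Px² + V_Py²) = 5.6545 m/s.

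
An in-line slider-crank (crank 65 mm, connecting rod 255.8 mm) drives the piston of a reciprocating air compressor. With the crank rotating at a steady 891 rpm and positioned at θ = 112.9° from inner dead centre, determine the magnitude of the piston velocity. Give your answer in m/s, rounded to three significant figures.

ω = 2π·891/60 = 93.31 rad/s
For an in-line slider-crank, x = r cosθ + √(L² − r² sin²θ), so v = −rω sinθ·[1 + r cosθ/√(L² − r² sin²θ)].
With r = 0.065 m, L = 0.2558 m, θ = 112.9°: √(L² − r² sin²θ) = 0.24869 m.
v = −0.065·93.31·0.92119·[1 + 0.065·-0.38912/0.24869] = -5.0186 m/s.
|v| = 5.0186 m/s.

5.02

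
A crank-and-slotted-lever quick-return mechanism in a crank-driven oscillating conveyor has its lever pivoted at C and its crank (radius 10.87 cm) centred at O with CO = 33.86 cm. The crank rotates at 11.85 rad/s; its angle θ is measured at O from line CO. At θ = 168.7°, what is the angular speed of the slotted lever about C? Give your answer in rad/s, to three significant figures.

5.30

ω = 11.85 rad/s
Crank pin A relative to C: A = (d + r cosθ, r sinθ); lever angle φ = atan2(r sinθ, d + r cosθ).
Differentiating tanφ: φ̇ = rω(d cosθ + r)/(d² + r² + 2dr cosθ).
d² + r² + 2dr cosθ = |CA|² = 0.054281 m²;  d cosθ + r = -0.22334 m.
|ω_lever| = |0.1087·11.85·-0.22334| / 0.054281 = 5.2998 rad/s.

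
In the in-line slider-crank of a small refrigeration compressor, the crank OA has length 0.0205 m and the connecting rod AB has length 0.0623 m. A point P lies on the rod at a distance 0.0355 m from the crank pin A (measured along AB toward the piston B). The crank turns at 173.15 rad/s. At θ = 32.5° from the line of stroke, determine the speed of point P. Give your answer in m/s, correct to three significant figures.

2.56

ω = 173.2 rad/s.  Crank-pin speed |V_A| = rω = 3.5496 m/s, perpendicular to OA.
Rod angle: sinφ = −(r/L) sinθ ⇒ φ = -10.183°; ω_rod = −rω cosθ/√(L²−r²sin²θ) = -48.822 rad/s.
V_P = V_A + ω_rod × AP, with AP = 0.0355 m along the rod.
Components: V_Px = −rω sinθ − a·ω_rod·sinφ = -2.2136 m/s;  V_Py = rω cosθ + a·ω_rod·cosφ = +1.2878 m/s.
|V_P| = √(V_Px² + V_Py²) = 2.561 m/s.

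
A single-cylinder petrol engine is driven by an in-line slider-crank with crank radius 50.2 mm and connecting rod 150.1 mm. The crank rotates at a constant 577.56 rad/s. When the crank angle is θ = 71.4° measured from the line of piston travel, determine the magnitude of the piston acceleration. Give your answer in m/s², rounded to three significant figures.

ω = 577.6 rad/s
x(θ) = r cosθ + √(L² − r² sin²θ); with ω constant, a = ω²·d²x/dθ².
d²x/dθ² = −r cosθ − r²(cos2θ)/√u − r⁴ sin²2θ/(4u^{3/2}),  u = L² − r² sin²θ = 0.0202663 m².
Substituting r = 0.0502 m, L = 0.1501 m, θ = 71.4°: d²x/dθ² = -0.0021128 m.
a = ω²·d²x/dθ² = (577.6)²·(-0.0021128) = -704.79 m/s²;  |a| = 704.79 m/s².

705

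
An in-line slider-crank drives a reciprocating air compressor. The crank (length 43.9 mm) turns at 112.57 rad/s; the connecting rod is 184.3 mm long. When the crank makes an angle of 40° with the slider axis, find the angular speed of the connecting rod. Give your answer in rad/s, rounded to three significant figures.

20.8

ω = 112.6 rad/s
The rod makes angle φ with the slider axis where L sinφ = r sinθ; differentiating, L cosφ·φ̇ = r ω cosθ.
L cosφ = √(L² − r² sin²θ) = 0.18213 m.
|ω_rod| = r ω |cosθ| / √(L² − r² sin²θ) = 0.0439·112.6·0.76604/0.18213 = 20.786 rad/s.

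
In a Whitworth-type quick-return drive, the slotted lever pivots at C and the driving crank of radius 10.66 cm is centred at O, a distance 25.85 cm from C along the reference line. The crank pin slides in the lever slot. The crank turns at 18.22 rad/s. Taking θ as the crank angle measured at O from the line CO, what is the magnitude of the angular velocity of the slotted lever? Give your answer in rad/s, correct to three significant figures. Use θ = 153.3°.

ω = 18.22 rad/s
Crank pin A relative to C: A = (d + r cosθ, r sinθ); lever angle φ = atan2(r sinθ, d + r cosθ).
Differentiating tanφ: φ̇ = rω(d cosθ + r)/(d² + r² + 2dr cosθ).
d² + r² + 2dr cosθ = |CA|² = 0.0289501 m²;  d cosθ + r = -0.12434 m.
|ω_lever| = |0.1066·18.22·-0.12434| / 0.0289501 = 8.3417 rad/s.

8.34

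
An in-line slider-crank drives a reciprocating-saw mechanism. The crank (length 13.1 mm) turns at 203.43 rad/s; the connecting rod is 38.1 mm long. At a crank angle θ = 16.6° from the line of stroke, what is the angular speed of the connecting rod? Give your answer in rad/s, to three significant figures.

67.4

ω = 203.4 rad/s
The rod makes angle φ with the slider axis where L sinφ = r sinθ; differentiating, L cosφ·φ̇ = r ω cosθ.
L cosφ = √(L² − r² sin²θ) = 0.037916 m.
|ω_rod| = r ω |cosθ| / √(L² − r² sin²θ) = 0.0131·203.4·0.95832/0.037916 = 67.356 rad/s.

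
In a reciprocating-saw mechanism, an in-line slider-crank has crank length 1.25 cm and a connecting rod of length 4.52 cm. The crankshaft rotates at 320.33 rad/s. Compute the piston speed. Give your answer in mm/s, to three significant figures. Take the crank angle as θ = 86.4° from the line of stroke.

ω = 320.3 rad/s
For an in-line slider-crank, x = r cosθ + √(L² − r² sin²θ), so v = −rω sinθ·[1 + r cosθ/√(L² − r² sin²θ)].
With r = 0.0125 m, L = 0.0452 m, θ = 86.4°: √(L² − r² sin²θ) = 0.043444 m.
v = −0.0125·320.3·0.99803·[1 + 0.0125·0.06279/0.043444] = -4.0684 m/s.
|v| = 4.0684 m/s = 4068.4 mm/s.

4070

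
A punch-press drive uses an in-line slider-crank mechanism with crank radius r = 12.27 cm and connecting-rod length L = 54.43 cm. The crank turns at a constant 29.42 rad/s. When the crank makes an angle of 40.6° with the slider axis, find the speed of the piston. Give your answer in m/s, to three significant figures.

2.76

ω = 29.42 rad/s
For an in-line slider-crank, x = r cosθ + √(L² − r² sin²θ), so v = −rω sinθ·[1 + r cosθ/√(L² − r² sin²θ)].
With r = 0.1227 m, L = 0.5443 m, θ = 40.6°: √(L² − r² sin²θ) = 0.53841 m.
v = −0.1227·29.42·0.65077·[1 + 0.1227·0.75927/0.53841] = -2.7557 m/s.
|v| = 2.7557 m/s.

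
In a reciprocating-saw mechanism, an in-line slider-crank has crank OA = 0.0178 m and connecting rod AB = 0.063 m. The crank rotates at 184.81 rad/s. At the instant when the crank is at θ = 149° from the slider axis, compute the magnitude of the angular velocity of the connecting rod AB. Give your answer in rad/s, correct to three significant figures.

45.2

ω = 184.8 rad/s
The rod makes angle φ with the slider axis where L sinφ = r sinθ; differentiating, L cosφ·φ̇ = r ω cosθ.
L cosφ = √(L² − r² sin²θ) = 0.062329 m.
|ω_rod| = r ω |cosθ| / √(L² − r² sin²θ) = 0.0178·184.8·0.85717/0.062329 = 45.24 rad/s.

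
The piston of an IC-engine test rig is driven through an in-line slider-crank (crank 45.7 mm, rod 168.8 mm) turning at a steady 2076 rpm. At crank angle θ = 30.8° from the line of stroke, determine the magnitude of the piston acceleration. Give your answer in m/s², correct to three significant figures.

2140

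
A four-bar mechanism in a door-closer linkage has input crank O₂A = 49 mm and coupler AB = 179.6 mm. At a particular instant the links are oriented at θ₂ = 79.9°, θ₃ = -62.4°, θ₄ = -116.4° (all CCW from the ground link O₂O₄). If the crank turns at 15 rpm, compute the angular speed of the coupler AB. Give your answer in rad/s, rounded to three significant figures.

ω₂ = 1.571 rad/s (from 15 rpm).
Differentiating the loop-closure r₂e^{iθ₂}+r₃e^{iθ₃}=r₁+r₄e^{iθ₄} gives r₂ω₂e^{iθ₂}+r₃ω₃e^{iθ₃}=r₄ω₄e^{iθ₄}.
Eliminating the other unknown: ω₃ = r₂ω₂ sin(θ₄−θ₂) / [r₃ sin(θ₃−θ₄)].
Numerator sine = +0.28067; denominator sine = +0.80902.
Result = 0.049·1.571·(+0.28067) / (0.1796·(+0.80902)) = +0.14868 rad/s; magnitude 0.14868 rad/s.

0.149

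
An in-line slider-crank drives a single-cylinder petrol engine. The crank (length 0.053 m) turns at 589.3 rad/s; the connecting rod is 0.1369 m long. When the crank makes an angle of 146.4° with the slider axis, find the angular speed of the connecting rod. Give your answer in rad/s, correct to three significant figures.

195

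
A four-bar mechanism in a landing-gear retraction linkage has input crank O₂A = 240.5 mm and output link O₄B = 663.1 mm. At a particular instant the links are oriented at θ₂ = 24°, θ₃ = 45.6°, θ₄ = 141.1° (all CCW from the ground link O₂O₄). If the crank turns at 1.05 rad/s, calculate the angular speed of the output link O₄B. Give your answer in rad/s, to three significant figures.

ω₂ = 1.05 rad/s
Differentiating the loop-closure r₂e^{iθ₂}+r₃e^{iθ₃}=r₁+r₄e^{iθ₄} gives r₂ω₂e^{iθ₂}+r₃ω₃e^{iθ₃}=r₄ω₄e^{iθ₄}.
Eliminating the other unknown: ω₄ = r₂ω₂ sin(θ₂−θ₃) / [r₄ sin(θ₄−θ₃)].
Numerator sine = -0.36812; denominator sine = +0.99540.
Result = 0.2405·1.05·(-0.36812) / (0.6631·(+0.99540)) = -0.14084 rad/s; magnitude 0.14084 rad/s.

0.141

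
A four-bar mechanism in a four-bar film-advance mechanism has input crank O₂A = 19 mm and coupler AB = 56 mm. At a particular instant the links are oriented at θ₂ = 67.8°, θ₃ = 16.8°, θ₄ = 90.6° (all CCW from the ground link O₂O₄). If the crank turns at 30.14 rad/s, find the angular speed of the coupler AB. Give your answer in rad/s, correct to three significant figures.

ω₂ = 30.14 rad/s
Differentiating the loop-closure r₂e^{iθ₂}+r₃e^{iθ₃}=r₁+r₄e^{iθ₄} gives r₂ω₂e^{iθ₂}+r₃ω₃e^{iθ₃}=r₄ω₄e^{iθ₄}.
Eliminating the other unknown: ω₃ = r₂ω₂ sin(θ₄−θ₂) / [r₃ sin(θ₃−θ₄)].
Numerator sine = +0.38752; denominator sine = -0.96029.
Result = 0.019·30.14·(+0.38752) / (0.056·(-0.96029)) = -4.1266 rad/s; magnitude 4.1266 rad/s.

4.13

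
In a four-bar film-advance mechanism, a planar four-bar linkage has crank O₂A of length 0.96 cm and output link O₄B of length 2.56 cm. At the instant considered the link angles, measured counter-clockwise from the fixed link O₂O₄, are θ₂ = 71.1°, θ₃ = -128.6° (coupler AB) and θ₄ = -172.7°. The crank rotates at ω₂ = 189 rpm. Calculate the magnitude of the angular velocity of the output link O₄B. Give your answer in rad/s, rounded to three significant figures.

ω₂ = 19.79 rad/s (from 189 rpm).
Differentiating the loop-closure r₂e^{iθ₂}+r₃e^{iθ₃}=r₁+r₄e^{iθ₄} gives r₂ω₂e^{iθ₂}+r₃ω₃e^{iθ₃}=r₄ω₄e^{iθ₄}.
Eliminating the other unknown: ω₄ = r₂ω₂ sin(θ₂−θ₃) / [r₄ sin(θ₄−θ₃)].
Numerator sine = -0.33710; denominator sine = -0.69591.
Result = 0.0096·19.79·(-0.33710) / (0.0256·(-0.69591)) = +3.5952 rad/s; magnitude 3.5952 rad/s.

3.60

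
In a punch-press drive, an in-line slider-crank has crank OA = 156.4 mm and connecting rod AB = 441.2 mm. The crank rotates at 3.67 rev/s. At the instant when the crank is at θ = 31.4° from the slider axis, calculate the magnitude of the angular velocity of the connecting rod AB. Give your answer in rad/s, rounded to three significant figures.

ω = 23.06 rad/s (converted from 3.67 rev/s).
The rod makes angle φ with the slider axis where L sinφ = r sinθ; differentiating, L cosφ·φ̇ = r ω cosθ.
L cosφ = √(L² − r² sin²θ) = 0.43361 m.
|ω_rod| = r ω |cosθ| / √(L² − r² sin²θ) = 0.1564·23.06·0.85355/0.43361 = 7.0993 rad/s.

7.10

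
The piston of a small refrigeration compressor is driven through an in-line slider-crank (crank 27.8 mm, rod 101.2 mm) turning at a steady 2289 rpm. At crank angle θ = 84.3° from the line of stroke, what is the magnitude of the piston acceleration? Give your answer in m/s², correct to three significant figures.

ω = 2π·2289/60 = 239.7 rad/s
x(θ) = r cosθ + √(L² − r² sin²θ); with ω constant, a = ω²·d²x/dθ².
d²x/dθ² = −r cosθ − r²(cos2θ)/√u − r⁴ sin²2θ/(4u^{3/2}),  u = L² − r² sin²θ = 0.00947622 m².
Substituting r = 0.0278 m, L = 0.1012 m, θ = 84.3°: d²x/dθ² = +0.0050151 m.
a = ω²·d²x/dθ² = (239.7)²·(+0.0050151) = +288.15 m/s²;  |a| = 288.15 m/s².

288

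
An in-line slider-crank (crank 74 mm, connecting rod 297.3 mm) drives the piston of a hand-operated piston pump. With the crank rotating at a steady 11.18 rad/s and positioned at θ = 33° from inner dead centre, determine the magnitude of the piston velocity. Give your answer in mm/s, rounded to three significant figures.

546

ω = 11.18 rad/s
For an in-line slider-crank, x = r cosθ + √(L² − r² sin²θ), so v = −rω sinθ·[1 + r cosθ/√(L² − r² sin²θ)].
With r = 0.074 m, L = 0.2973 m, θ = 33°: √(L² − r² sin²θ) = 0.29456 m.
v = −0.074·11.18·0.54464·[1 + 0.074·0.83867/0.29456] = -0.54553 m/s.
|v| = 0.54553 m/s = 545.53 mm/s.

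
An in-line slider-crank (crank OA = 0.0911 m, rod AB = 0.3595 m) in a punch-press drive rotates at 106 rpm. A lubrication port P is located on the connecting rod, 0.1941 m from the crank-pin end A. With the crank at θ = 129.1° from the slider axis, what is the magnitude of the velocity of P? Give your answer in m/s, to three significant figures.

ω = 11.1 rad/s.  Crank-pin speed |V_A| = rω = 1.0112 m/s, perpendicular to OA.
Rod angle: sinφ = −(r/L) sinθ ⇒ φ = -11.341°; ω_rod = −rω cosθ/√(L²−r²sin²θ) = +1.8094 rad/s.
V_P = V_A + ω_rod × AP, with AP = 0.1941 m along the rod.
Components: V_Px = −rω sinθ − a·ω_rod·sinφ = -0.7157 m/s;  V_Py = rω cosθ + a·ω_rod·cosφ = -0.29342 m/s.
|V_P| = √(V_Px² + V_Py²) = 0.77352 m/s.

0.774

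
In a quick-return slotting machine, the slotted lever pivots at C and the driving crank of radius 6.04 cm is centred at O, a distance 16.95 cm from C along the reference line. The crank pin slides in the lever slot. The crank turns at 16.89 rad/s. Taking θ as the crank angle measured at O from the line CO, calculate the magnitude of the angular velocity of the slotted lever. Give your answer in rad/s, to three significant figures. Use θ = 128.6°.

ω = 16.89 rad/s
Crank pin A relative to C: A = (d + r cosθ, r sinθ); lever angle φ = atan2(r sinθ, d + r cosθ).
Differentiating tanφ: φ̇ = rω(d cosθ + r)/(d² + r² + 2dr cosθ).
d² + r² + 2dr cosθ = |CA|² = 0.0196041 m²;  d cosθ + r = -0.045348 m.
|ω_lever| = |0.0604·16.89·-0.045348| / 0.0196041 = 2.3598 rad/s.

2.36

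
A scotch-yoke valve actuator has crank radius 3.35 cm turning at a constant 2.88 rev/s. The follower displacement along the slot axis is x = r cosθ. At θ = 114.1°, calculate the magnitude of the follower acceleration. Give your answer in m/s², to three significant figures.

ω = 18.1 rad/s (from 2.88 rev/s).
x = r cosθ ⇒ ẍ = −rω² cosθ (ω constant).
|a| = rω²|cosθ| = 0.0335·(18.1)²·|cos 114.1°| = 4.4792 m/s².

4.48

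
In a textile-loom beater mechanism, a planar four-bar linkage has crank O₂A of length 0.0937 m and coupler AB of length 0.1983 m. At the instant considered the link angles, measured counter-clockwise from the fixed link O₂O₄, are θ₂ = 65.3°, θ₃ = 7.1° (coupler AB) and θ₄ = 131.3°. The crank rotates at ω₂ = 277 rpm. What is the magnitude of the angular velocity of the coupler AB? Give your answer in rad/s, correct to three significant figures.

15.1

ω₂ = 29.01 rad/s (from 277 rpm).
Differentiating the loop-closure r₂e^{iθ₂}+r₃e^{iθ₃}=r₁+r₄e^{iθ₄} gives r₂ω₂e^{iθ₂}+r₃ω₃e^{iθ₃}=r₄ω₄e^{iθ₄}.
Eliminating the other unknown: ω₃ = r₂ω₂ sin(θ₄−θ₂) / [r₃ sin(θ₃−θ₄)].
Numerator sine = +0.91355; denominator sine = -0.82708.
Result = 0.0937·29.01·(+0.91355) / (0.1983·(-0.82708)) = -15.139 rad/s; magnitude 15.139 rad/s.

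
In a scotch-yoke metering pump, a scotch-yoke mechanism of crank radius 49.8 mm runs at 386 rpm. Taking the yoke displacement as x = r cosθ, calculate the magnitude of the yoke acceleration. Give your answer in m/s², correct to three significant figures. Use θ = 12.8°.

ω = 40.42 rad/s (from 386 rpm).
x = r cosθ ⇒ ẍ = −rω² cosθ (ω constant).
|a| = rω²|cosθ| = 0.0498·(40.42)²·|cos 12.8°| = 79.347 m/s².

79.3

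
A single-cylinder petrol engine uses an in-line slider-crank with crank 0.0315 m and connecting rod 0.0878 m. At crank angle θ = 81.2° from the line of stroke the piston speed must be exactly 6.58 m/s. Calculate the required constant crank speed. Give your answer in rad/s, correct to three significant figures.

200

For an in-line slider-crank, |v_piston| = rω|sinθ|·[1 + r cosθ/√(L² − r² sin²θ)].
With r = 0.0315 m, L = 0.0878 m, θ = 81.2°: the bracketed kinematic factor |dx/dθ| = 0.032956 m.
ω = v/|dx/dθ| = 6.58/0.032956 = 199.66 rad/s.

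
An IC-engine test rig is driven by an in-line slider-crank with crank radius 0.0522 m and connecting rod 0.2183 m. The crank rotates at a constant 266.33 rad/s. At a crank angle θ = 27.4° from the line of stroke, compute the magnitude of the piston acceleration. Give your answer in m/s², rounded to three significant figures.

3810

ω = 266.3 rad/s
x(θ) = r cosθ + √(L² − r² sin²θ); with ω constant, a = ω²·d²x/dθ².
d²x/dθ² = −r cosθ − r²(cos2θ)/√u − r⁴ sin²2θ/(4u^{3/2}),  u = L² − r² sin²θ = 0.0470778 m².
Substituting r = 0.0522 m, L = 0.2183 m, θ = 27.4°: d²x/dθ² = -0.053704 m.
a = ω²·d²x/dθ² = (266.3)²·(-0.053704) = -3809.3 m/s²;  |a| = 3809.3 m/s².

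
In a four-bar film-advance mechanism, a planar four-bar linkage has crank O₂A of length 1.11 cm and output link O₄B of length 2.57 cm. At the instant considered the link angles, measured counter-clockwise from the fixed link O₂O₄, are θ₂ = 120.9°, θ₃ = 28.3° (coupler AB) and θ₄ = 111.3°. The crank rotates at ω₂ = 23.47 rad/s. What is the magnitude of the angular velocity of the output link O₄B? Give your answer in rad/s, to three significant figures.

10.2

ω₂ = 23.47 rad/s
Differentiating the loop-closure r₂e^{iθ₂}+r₃e^{iθ₃}=r₁+r₄e^{iθ₄} gives r₂ω₂e^{iθ₂}+r₃ω₃e^{iθ₃}=r₄ω₄e^{iθ₄}.
Eliminating the other unknown: ω₄ = r₂ω₂ sin(θ₂−θ₃) / [r₄ sin(θ₄−θ₃)].
Numerator sine = +0.99897; denominator sine = +0.99255.
Result = 0.0111·23.47·(+0.99897) / (0.0257·(+0.99255)) = +10.202 rad/s; magnitude 10.202 rad/s.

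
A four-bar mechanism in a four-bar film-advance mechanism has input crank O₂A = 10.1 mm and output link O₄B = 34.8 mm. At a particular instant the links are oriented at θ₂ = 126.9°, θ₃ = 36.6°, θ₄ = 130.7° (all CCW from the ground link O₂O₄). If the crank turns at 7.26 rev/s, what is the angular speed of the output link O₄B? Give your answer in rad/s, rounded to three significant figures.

13.3

ω₂ = 45.62 rad/s (from 7.26 rev/s).
Differentiating the loop-closure r₂e^{iθ₂}+r₃e^{iθ₃}=r₁+r₄e^{iθ₄} gives r₂ω₂e^{iθ₂}+r₃ω₃e^{iθ₃}=r₄ω₄e^{iθ₄}.
Eliminating the other unknown: ω₄ = r₂ω₂ sin(θ₂−θ₃) / [r₄ sin(θ₄−θ₃)].
Numerator sine = +0.99999; denominator sine = +0.99744.
Result = 0.0101·45.62·(+0.99999) / (0.0348·(+0.99744)) = +13.273 rad/s; magnitude 13.273 rad/s.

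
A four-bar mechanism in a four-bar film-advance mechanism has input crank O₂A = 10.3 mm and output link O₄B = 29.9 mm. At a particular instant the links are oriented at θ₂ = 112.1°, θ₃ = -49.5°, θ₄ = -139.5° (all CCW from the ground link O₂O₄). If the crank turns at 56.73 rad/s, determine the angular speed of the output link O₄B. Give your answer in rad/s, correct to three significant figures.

6.17

ω₂ = 56.73 rad/s
Differentiating the loop-closure r₂e^{iθ₂}+r₃e^{iθ₃}=r₁+r₄e^{iθ₄} gives r₂ω₂e^{iθ₂}+r₃ω₃e^{iθ₃}=r₄ω₄e^{iθ₄}.
Eliminating the other unknown: ω₄ = r₂ω₂ sin(θ₂−θ₃) / [r₄ sin(θ₄−θ₃)].
Numerator sine = +0.31565; denominator sine = -1.00000.
Result = 0.0103·56.73·(+0.31565) / (0.0299·(-1.00000)) = -6.1686 rad/s; magnitude 6.1686 rad/s.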